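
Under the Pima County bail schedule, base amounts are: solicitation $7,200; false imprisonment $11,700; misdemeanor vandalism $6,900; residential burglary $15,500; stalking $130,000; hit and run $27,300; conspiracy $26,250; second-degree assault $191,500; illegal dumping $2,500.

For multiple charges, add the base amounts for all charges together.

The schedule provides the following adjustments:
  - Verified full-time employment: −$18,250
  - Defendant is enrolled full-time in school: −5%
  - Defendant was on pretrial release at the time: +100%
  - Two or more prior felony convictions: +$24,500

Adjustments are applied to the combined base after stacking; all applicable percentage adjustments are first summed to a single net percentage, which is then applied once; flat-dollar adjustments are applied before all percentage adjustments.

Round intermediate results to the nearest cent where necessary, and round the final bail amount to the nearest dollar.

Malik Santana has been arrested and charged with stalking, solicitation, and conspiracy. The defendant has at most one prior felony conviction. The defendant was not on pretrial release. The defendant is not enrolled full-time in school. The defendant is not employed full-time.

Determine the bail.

$163,450

Base amounts from the schedule: stalking $130,000; solicitation $7,200; conspiracy $26,250.
Stacking rule: sum of all bases. $130,000 + $7,200 + $26,250 = $163,450.
No adjustment factors apply to this defendant.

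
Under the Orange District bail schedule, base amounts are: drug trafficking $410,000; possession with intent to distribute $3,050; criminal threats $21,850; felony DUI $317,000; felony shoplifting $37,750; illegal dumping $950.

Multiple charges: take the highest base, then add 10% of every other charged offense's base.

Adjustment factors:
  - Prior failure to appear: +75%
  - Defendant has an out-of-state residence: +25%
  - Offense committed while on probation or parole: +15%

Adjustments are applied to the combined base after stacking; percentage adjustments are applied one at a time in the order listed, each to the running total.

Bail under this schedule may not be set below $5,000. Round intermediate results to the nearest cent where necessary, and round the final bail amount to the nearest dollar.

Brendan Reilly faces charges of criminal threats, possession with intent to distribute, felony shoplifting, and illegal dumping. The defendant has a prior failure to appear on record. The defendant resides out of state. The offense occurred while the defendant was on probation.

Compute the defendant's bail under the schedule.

Base amounts from the schedule: criminal threats $21,850; possession with intent to distribute $3,050; felony shoplifting $37,750; illegal dumping $950.
Stacking rule: highest base plus 10% of each additional charge. Highest is felony shoplifting at $37,750. Additional: $21,850 × 10% = $2,185; $3,050 × 10% = $305; $950 × 10% = $95. Combined base = $37,750 + $2,585 = $40,335.
Prior failure to appear (+75%): $40,335 × 1.75 = $70,586.25.
Defendant has an out-of-state residence (+25%): $70,586.25 × 1.25 = $88,232.81.
Offense committed while on probation or parole (+15%): $88,232.81 × 1.15 = $101,467.73.
$101,467.73 is at or above the $5,000 minimum.
Rounded to the nearest dollar: $101,468.

$101,468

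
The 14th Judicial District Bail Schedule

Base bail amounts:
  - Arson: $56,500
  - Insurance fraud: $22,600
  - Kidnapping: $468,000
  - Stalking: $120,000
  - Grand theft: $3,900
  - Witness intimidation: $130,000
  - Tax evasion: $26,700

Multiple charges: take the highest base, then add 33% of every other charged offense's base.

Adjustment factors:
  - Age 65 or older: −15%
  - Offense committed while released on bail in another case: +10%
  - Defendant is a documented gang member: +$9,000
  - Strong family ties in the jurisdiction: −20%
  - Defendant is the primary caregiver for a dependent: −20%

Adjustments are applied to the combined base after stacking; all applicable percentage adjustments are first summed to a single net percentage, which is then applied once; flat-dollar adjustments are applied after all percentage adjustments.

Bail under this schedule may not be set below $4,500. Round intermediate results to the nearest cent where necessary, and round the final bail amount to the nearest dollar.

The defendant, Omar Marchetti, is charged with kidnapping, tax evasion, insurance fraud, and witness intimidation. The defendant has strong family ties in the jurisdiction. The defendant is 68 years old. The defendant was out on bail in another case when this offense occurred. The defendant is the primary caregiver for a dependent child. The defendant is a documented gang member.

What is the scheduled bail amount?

$298,943

Base amounts from the schedule: kidnapping $468,000; tax evasion $26,700; insurance fraud $22,600; witness intimidation $130,000.
Stacking rule: highest base plus 33% of each additional charge. Highest is kidnapping at $468,000. Additional: $26,700 × 33% = $8,811; $22,600 × 33% = $7,458; $130,000 × 33% = $42,900. Combined base = $468,000 + $59,169 = $527,169.
Net percentage adjustment: −15% +10% −20% −20% = −45%. $527,169 × 0.55 = $289,942.95.
Defendant is a documented gang member (+$9,000 flat): $289,942.95 + $9,000 = $298,942.95.
$298,942.95 is at or above the $4,500 minimum.
Rounded to the nearest dollar: $298,943.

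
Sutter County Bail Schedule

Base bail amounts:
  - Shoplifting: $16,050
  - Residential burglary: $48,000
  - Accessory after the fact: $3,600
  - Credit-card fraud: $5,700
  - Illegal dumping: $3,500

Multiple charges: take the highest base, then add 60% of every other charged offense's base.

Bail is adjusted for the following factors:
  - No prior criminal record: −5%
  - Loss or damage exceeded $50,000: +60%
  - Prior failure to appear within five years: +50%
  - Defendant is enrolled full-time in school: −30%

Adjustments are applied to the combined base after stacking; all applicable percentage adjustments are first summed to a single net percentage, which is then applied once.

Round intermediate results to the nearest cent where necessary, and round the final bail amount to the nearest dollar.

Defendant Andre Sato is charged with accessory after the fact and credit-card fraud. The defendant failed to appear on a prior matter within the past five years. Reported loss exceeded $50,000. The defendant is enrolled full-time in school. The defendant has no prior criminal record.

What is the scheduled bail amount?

$13,755

Base amounts from the schedule: accessory after the fact $3,600; credit-card fraud $5,700.
Stacking rule: highest base plus 60% of each additional charge. Highest is credit-card fraud at $5,700. Additional: $3,600 × 60% = $2,160. Combined base = $5,700 + $2,160 = $7,860.
Net percentage adjustment: −5% +60% +50% −30% = +75%. $7,860 × 1.75 = $13,755.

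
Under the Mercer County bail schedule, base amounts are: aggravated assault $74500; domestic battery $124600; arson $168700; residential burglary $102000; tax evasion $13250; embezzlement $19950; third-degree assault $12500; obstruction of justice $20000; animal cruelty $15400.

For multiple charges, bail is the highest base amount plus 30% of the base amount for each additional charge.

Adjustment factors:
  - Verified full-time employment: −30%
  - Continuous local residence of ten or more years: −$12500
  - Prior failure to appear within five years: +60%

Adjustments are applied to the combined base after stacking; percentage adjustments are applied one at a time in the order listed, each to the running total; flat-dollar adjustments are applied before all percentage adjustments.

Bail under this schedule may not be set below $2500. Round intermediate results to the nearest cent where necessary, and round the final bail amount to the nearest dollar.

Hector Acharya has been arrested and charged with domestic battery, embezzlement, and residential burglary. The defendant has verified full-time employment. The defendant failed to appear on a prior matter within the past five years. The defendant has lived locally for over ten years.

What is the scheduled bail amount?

$166527

Base amounts from the schedule: domestic battery $124600; embezzlement $19950; residential burglary $102000.
Stacking rule: highest base plus 30% of each additional charge. Highest is domestic battery at $124600. Additional: $19950 × 30% = $5985; $102000 × 30% = $30600. Combined base = $124600 + $36585 = $161185.
Continuous local residence of ten or more years (−$12500 flat): $161185 − $12500 = $148685.
Verified full-time employment (−30%): $148685 × 0.7 = $104079.50.
Prior failure to appear within five years (+60%): $104079.50 × 1.6 = $166527.20.
$166527.20 is at or above the $2500 minimum.
Rounded to the nearest dollar: $166527.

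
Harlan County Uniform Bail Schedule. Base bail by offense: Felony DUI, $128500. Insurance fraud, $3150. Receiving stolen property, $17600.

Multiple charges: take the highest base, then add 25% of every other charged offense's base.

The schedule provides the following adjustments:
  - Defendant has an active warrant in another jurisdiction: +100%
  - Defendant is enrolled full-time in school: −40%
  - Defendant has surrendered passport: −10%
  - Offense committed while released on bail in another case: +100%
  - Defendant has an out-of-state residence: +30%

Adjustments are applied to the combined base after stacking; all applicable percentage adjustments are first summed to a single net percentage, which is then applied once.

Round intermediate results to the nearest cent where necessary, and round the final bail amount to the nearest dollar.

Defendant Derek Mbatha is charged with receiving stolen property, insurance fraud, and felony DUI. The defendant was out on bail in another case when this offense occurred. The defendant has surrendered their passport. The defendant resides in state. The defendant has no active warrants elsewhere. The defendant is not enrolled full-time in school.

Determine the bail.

$254006

Base amounts from the schedule: receiving stolen property $17600; insurance fraud $3150; felony DUI $128500.
Stacking rule: highest base plus 25% of each additional charge. Highest is felony DUI at $128500. Additional: $17600 × 25% = $4400; $3150 × 25% = $787.50. Combined base = $128500 + $5187.50 = $133687.50.
Net percentage adjustment: −10% +100% = +90%. $133687.50 × 1.9 = $254006.25.
Rounded to the nearest dollar: $254006.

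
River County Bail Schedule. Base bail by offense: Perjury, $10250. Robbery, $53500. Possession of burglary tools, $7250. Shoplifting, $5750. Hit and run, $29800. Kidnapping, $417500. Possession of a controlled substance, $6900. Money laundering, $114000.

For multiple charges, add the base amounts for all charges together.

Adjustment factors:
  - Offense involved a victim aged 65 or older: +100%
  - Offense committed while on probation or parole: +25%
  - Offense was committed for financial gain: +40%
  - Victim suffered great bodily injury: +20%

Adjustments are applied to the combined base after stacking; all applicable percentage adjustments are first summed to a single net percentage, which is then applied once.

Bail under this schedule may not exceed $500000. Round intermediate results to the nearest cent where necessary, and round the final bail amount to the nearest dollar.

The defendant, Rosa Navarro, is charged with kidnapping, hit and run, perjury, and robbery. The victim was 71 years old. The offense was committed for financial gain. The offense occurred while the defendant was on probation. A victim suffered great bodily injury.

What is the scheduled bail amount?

$500000

Base amounts from the schedule: kidnapping $417500; hit and run $29800; perjury $10250; robbery $53500.
Stacking rule: sum of all bases. $417500 + $29800 + $10250 + $53500 = $511050.
Net percentage adjustment: +100% +25% +40% +20% = +185%. $511050 × 2.85 = $1456492.50.
Result $1456492.50 exceeds the maximum of $500000; bail is capped at $500000.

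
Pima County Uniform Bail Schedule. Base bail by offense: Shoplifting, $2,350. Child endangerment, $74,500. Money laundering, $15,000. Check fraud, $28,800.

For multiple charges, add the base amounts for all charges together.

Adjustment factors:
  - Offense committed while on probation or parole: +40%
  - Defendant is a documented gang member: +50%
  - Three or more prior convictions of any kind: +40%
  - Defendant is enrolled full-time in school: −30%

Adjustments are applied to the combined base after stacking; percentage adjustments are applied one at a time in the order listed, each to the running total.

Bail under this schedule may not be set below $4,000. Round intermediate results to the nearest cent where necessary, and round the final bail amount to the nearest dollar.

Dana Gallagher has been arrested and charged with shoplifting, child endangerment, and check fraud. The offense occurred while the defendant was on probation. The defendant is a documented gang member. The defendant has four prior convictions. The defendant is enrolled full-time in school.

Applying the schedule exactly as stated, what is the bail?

Base amounts from the schedule: shoplifting $2,350; child endangerment $74,500; check fraud $28,800.
Stacking rule: sum of all bases. $2,350 + $74,500 + $28,800 = $105,650.
Offense committed while on probation or parole (+40%): $105,650 × 1.4 = $147,910.
Defendant is a documented gang member (+50%): $147,910 × 1.5 = $221,865.
Three or more prior convictions of any kind (+40%): $221,865 × 1.4 = $310,611.
Defendant is enrolled full-time in school (−30%): $310,611 × 0.7 = $217,427.70.
$217,427.70 is at or above the $4,000 minimum.
Rounded to the nearest dollar: $217,428.

$217,428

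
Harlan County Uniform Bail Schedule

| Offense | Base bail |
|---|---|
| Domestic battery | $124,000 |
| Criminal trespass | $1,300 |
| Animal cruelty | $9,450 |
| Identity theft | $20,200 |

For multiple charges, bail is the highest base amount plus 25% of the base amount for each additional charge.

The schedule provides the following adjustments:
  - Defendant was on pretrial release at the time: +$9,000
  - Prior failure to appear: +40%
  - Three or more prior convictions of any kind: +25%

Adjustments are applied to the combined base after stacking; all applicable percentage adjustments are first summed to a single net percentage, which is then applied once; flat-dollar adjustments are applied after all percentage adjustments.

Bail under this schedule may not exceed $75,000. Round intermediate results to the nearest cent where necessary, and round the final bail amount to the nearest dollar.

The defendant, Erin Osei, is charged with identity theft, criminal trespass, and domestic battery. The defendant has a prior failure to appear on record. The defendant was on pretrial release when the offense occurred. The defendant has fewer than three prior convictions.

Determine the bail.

Base amounts from the schedule: identity theft $20,200; criminal trespass $1,300; domestic battery $124,000.
Stacking rule: highest base plus 25% of each additional charge. Highest is domestic battery at $124,000. Additional: $20,200 × 25% = $5,050; $1,300 × 25% = $325. Combined base = $124,000 + $5,375 = $129,375.
Prior failure to appear (+40%): $129,375 × 1.4 = $181,125.
Defendant was on pretrial release at the time (+$9,000 flat): $181,125 + $9,000 = $190,125.
Result $190,125 exceeds the maximum of $75,000; bail is capped at $75,000.

$75,000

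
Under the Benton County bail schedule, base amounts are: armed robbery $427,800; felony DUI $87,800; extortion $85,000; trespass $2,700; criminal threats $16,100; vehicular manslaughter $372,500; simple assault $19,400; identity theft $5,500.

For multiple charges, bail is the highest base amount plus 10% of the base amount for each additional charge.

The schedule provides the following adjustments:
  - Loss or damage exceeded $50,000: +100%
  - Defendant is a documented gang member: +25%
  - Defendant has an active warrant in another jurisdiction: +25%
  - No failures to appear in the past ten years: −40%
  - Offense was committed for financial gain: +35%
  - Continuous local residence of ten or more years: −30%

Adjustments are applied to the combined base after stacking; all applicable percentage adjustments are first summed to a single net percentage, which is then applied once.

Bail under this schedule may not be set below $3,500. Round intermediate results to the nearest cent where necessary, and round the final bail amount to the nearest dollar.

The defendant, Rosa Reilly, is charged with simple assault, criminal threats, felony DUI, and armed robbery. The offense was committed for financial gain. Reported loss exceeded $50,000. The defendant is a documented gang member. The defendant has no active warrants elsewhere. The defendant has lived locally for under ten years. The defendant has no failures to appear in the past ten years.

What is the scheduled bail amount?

Base amounts from the schedule: simple assault $19,400; criminal threats $16,100; felony DUI $87,800; armed robbery $427,800.
Stacking rule: highest base plus 10% of each additional charge. Highest is armed robbery at $427,800. Additional: $19,400 × 10% = $1,940; $16,100 × 10% = $1,610; $87,800 × 10% = $8,780. Combined base = $427,800 + $12,330 = $440,130.
Net percentage adjustment: +100% +25% −40% +35% = +120%. $440,130 × 2.2 = $968,286.
$968,286 is at or above the $3,500 minimum.

$968,286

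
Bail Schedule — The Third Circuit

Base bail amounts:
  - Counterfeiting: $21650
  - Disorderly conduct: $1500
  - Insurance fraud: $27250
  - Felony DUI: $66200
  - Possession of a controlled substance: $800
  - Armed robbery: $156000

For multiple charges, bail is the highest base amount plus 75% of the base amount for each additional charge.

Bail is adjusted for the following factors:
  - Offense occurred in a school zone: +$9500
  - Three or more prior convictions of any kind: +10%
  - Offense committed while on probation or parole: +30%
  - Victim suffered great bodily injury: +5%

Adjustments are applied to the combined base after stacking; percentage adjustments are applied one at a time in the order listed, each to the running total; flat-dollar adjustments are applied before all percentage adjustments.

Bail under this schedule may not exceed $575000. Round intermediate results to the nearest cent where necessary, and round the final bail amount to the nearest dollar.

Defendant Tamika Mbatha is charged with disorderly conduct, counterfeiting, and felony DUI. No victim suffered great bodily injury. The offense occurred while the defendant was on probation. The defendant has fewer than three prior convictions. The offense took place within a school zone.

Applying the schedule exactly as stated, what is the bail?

$120981

Base amounts from the schedule: disorderly conduct $1500; counterfeiting $21650; felony DUI $66200.
Stacking rule: highest base plus 75% of each additional charge. Highest is felony DUI at $66200. Additional: $1500 × 75% = $1125; $21650 × 75% = $16237.50. Combined base = $66200 + $17362.50 = $83562.50.
Offense occurred in a school zone (+$9500 flat): $83562.50 + $9500 = $93062.50.
Offense committed while on probation or parole (+30%): $93062.50 × 1.3 = $120981.25.
$120981.25 is within the $575000 maximum.
Rounded to the nearest dollar: $120981.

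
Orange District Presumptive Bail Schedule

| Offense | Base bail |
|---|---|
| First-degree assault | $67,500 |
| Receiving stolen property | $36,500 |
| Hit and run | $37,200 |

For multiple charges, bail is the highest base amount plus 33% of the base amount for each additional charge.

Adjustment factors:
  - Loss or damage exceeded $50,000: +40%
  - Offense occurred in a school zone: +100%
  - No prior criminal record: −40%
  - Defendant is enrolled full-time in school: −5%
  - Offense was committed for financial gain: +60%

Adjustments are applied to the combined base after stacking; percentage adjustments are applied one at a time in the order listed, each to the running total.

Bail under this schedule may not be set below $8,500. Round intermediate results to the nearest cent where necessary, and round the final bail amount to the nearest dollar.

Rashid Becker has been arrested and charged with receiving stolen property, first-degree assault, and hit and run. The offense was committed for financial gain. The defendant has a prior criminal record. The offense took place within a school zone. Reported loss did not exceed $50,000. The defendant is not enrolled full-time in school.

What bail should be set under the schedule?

Base amounts from the schedule: receiving stolen property $36,500; first-degree assault $67,500; hit and run $37,200.
Stacking rule: highest base plus 33% of each additional charge. Highest is first-degree assault at $67,500. Additional: $36,500 × 33% = $12,045; $37,200 × 33% = $12,276. Combined base = $67,500 + $24,321 = $91,821.
Offense occurred in a school zone (+100%): $91,821 × 2 = $183,642.
Offense was committed for financial gain (+60%): $183,642 × 1.6 = $293,827.20.
$293,827.20 is at or above the $8,500 minimum.
Rounded to the nearest dollar: $293,827.

$293,827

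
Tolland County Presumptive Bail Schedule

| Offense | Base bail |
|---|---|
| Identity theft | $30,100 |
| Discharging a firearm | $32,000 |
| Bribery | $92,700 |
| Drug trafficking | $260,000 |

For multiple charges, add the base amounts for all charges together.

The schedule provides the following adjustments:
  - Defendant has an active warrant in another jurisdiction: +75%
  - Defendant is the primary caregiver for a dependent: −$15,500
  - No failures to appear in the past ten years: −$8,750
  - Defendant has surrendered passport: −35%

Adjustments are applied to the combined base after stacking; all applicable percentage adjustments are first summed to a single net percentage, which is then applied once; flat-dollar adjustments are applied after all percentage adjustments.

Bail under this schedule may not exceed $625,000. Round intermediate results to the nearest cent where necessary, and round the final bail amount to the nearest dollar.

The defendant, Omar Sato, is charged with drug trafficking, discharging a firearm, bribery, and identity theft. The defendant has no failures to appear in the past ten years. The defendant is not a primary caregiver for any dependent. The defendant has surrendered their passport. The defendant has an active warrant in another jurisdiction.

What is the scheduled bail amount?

Base amounts from the schedule: drug trafficking $260,000; discharging a firearm $32,000; bribery $92,700; identity theft $30,100.
Stacking rule: sum of all bases. $260,000 + $32,000 + $92,700 + $30,100 = $414,800.
Net percentage adjustment: +75% −35% = +40%. $414,800 × 1.4 = $580,720.
No failures to appear in the past ten years (−$8,750 flat): $580,720 − $8,750 = $571,970.
$571,970 is within the $625,000 maximum.

$571,970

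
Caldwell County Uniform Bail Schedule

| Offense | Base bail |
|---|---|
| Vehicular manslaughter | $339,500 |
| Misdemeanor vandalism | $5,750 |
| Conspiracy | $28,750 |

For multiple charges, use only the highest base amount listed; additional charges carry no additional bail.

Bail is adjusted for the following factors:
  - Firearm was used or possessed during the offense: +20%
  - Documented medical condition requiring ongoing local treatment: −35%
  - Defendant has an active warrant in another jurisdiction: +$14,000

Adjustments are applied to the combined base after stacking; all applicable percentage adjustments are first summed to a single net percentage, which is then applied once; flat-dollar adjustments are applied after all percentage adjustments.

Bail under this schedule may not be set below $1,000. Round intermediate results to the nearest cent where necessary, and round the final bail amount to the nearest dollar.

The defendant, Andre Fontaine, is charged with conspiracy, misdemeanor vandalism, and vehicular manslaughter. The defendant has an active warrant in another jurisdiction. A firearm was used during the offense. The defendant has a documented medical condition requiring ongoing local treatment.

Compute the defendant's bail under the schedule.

Base amounts from the schedule: conspiracy $28,750; misdemeanor vandalism $5,750; vehicular manslaughter $339,500.
Stacking rule: use the highest base only. Highest is vehicular manslaughter at $339,500. Combined base = $339,500.
Net percentage adjustment: +20% −35% = −15%. $339,500 × 0.85 = $288,575.
Defendant has an active warrant in another jurisdiction (+$14,000 flat): $288,575 + $14,000 = $302,575.
$302,575 is at or above the $1,000 minimum.

$302,575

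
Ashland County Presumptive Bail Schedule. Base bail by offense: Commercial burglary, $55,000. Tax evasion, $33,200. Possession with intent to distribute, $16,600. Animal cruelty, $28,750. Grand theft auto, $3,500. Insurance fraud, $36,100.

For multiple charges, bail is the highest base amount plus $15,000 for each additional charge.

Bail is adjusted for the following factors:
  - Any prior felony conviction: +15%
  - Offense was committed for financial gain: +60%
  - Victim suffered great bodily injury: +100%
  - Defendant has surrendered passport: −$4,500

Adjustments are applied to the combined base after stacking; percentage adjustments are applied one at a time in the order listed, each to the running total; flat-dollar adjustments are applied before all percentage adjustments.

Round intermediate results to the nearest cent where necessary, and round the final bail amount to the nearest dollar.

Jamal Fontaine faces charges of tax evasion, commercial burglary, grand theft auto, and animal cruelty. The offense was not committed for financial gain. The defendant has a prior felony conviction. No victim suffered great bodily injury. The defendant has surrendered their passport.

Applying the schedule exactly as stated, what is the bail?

$109,825

Base amounts from the schedule: tax evasion $33,200; commercial burglary $55,000; grand theft auto $3,500; animal cruelty $28,750.
Stacking rule: highest base plus $15,000 per additional charge. Highest is commercial burglary at $55,000; 3 additional charges → +$45,000. Combined base = $100,000.
Defendant has surrendered passport (−$4,500 flat): $100,000 − $4,500 = $95,500.
Any prior felony conviction (+15%): $95,500 × 1.15 = $109,825.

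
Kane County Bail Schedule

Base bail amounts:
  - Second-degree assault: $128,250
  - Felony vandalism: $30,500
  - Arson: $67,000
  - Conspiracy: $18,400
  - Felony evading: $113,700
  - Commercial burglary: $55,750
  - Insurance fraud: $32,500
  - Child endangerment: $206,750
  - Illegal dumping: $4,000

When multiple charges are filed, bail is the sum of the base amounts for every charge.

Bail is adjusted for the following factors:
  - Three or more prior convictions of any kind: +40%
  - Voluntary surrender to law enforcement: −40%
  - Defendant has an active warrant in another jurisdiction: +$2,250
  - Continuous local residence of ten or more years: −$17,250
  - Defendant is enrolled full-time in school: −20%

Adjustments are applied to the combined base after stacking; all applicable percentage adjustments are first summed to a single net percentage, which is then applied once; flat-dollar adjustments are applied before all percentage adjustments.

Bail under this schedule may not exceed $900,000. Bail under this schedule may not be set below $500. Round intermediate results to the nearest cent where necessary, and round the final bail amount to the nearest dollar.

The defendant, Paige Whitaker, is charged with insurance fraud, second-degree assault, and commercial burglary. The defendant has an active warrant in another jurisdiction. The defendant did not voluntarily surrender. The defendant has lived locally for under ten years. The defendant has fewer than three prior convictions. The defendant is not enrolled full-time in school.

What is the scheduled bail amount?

Base amounts from the schedule: insurance fraud $32,500; second-degree assault $128,250; commercial burglary $55,750.
Stacking rule: sum of all bases. $32,500 + $128,250 + $55,750 = $216,500.
Defendant has an active warrant in another jurisdiction (+$2,250 flat): $216,500 + $2,250 = $218,750.
$218,750 is within the $900,000 maximum.
$218,750 is at or above the $500 minimum.

$218,750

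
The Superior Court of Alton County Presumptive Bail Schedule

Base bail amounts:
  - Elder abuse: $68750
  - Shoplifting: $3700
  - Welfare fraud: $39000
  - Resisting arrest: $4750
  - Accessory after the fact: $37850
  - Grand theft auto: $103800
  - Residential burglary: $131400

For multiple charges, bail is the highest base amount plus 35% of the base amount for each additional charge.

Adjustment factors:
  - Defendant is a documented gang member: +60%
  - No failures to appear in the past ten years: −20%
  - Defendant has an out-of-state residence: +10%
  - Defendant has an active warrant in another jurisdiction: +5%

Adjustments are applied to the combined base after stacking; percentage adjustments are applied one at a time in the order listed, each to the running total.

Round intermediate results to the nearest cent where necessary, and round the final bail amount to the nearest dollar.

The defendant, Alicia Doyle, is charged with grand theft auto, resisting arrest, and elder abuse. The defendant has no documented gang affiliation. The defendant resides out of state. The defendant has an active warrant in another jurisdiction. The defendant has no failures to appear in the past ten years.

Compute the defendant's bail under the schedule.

$119681

Base amounts from the schedule: grand theft auto $103800; resisting arrest $4750; elder abuse $68750.
Stacking rule: highest base plus 35% of each additional charge. Highest is grand theft auto at $103800. Additional: $4750 × 35% = $1662.50; $68750 × 35% = $24062.50. Combined base = $103800 + $25725 = $129525.
No failures to appear in the past ten years (−20%): $129525 × 0.8 = $103620.
Defendant has an out-of-state residence (+10%): $103620 × 1.1 = $113982.
Defendant has an active warrant in another jurisdiction (+5%): $113982 × 1.05 = $119681.10.
Rounded to the nearest dollar: $119681.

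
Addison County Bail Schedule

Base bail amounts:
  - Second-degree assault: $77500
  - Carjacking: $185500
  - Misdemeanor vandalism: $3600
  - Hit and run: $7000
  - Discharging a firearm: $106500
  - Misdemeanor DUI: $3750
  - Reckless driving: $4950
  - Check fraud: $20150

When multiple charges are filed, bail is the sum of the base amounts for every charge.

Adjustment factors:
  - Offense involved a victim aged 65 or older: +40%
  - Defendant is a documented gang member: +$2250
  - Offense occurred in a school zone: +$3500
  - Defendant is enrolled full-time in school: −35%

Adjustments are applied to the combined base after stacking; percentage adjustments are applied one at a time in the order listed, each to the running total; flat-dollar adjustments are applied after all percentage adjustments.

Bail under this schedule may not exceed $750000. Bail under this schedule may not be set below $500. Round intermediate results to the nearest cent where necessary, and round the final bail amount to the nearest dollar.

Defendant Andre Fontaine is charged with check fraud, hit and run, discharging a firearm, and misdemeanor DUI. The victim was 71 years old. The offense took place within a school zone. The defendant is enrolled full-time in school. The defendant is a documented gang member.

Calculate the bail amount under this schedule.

$130784

Base amounts from the schedule: check fraud $20150; hit and run $7000; discharging a firearm $106500; misdemeanor DUI $3750.
Stacking rule: sum of all bases. $20150 + $7000 + $106500 + $3750 = $137400.
Offense involved a victim aged 65 or older (+40%): $137400 × 1.4 = $192360.
Defendant is enrolled full-time in school (−35%): $192360 × 0.65 = $125034.
Defendant is a documented gang member (+$2250 flat): $125034 + $2250 = $127284.
Offense occurred in a school zone (+$3500 flat): $127284 + $3500 = $130784.
$130784 is within the $750000 maximum.
$130784 is at or above the $500 minimum.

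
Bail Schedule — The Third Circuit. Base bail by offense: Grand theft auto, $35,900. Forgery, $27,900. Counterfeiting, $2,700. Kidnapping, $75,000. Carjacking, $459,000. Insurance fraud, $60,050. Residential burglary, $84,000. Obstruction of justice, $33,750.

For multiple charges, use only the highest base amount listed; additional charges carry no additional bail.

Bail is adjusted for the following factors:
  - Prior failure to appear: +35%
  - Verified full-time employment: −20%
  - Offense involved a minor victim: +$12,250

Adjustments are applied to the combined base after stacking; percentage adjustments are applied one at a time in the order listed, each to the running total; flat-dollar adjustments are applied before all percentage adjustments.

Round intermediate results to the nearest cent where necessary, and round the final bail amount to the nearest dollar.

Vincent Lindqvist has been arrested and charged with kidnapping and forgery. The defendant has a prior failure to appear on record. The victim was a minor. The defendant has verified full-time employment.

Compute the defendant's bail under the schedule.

Base amounts from the schedule: kidnapping $75,000; forgery $27,900.
Stacking rule: use the highest base only. Highest is kidnapping at $75,000. Combined base = $75,000.
Offense involved a minor victim (+$12,250 flat): $75,000 + $12,250 = $87,250.
Prior failure to appear (+35%): $87,250 × 1.35 = $117,787.50.
Verified full-time employment (−20%): $117,787.50 × 0.8 = $94,230.

$94,230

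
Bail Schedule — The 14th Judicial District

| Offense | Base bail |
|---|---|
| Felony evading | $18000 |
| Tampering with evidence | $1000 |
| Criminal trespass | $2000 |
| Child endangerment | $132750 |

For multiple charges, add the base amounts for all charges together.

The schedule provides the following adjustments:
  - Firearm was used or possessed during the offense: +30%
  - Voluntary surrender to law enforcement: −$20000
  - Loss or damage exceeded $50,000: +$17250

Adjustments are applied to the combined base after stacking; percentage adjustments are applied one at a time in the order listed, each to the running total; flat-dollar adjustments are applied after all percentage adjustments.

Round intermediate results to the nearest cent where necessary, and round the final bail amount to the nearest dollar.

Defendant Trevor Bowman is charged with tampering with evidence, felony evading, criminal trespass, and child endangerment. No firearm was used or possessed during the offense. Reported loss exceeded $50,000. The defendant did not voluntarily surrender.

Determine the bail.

$171000

Base amounts from the schedule: tampering with evidence $1000; felony evading $18000; criminal trespass $2000; child endangerment $132750.
Stacking rule: sum of all bases. $1000 + $18000 + $2000 + $132750 = $153750.
Loss or damage exceeded $50,000 (+$17250 flat): $153750 + $17250 = $171000.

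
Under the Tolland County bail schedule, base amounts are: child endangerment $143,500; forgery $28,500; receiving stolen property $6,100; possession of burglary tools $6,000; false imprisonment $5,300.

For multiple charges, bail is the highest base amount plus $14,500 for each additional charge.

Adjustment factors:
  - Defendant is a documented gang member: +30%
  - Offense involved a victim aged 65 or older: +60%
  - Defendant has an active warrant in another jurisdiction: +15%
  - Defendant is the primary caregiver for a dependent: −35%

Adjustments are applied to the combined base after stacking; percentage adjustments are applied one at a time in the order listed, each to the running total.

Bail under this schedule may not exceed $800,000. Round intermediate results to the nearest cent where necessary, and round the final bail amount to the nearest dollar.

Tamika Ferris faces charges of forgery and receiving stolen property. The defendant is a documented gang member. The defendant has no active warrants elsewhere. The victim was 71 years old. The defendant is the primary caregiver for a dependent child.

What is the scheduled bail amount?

$58,136

Base amounts from the schedule: forgery $28,500; receiving stolen property $6,100.
Stacking rule: highest base plus $14,500 per additional charge. Highest is forgery at $28,500; 1 additional charge → +$14,500. Combined base = $43,000.
Defendant is a documented gang member (+30%): $43,000 × 1.3 = $55,900.
Offense involved a victim aged 65 or older (+60%): $55,900 × 1.6 = $89,440.
Defendant is the primary caregiver for a dependent (−35%): $89,440 × 0.65 = $58,136.
$58,136 is within the $800,000 maximum.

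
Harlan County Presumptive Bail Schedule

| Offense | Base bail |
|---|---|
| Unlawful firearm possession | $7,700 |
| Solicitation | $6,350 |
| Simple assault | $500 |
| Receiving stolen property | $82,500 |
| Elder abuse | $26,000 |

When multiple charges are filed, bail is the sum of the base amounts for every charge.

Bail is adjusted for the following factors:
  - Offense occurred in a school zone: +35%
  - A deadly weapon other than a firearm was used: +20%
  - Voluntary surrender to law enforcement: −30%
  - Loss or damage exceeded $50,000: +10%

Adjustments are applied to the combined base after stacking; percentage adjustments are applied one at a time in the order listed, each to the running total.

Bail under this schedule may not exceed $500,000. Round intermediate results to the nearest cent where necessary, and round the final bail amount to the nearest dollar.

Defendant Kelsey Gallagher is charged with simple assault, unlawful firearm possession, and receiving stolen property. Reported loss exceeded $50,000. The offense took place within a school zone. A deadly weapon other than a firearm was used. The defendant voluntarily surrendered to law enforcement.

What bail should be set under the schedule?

Base amounts from the schedule: simple assault $500; unlawful firearm possession $7,700; receiving stolen property $82,500.
Stacking rule: sum of all bases. $500 + $7,700 + $82,500 = $90,700.
Offense occurred in a school zone (+35%): $90,700 × 1.35 = $122,445.
A deadly weapon other than a firearm was used (+20%): $122,445 × 1.2 = $146,934.
Voluntary surrender to law enforcement (−30%): $146,934 × 0.7 = $102,853.80.
Loss or damage exceeded $50,000 (+10%): $102,853.80 × 1.1 = $113,139.18.
$113,139.18 is within the $500,000 maximum.
Rounded to the nearest dollar: $113,139.

$113,139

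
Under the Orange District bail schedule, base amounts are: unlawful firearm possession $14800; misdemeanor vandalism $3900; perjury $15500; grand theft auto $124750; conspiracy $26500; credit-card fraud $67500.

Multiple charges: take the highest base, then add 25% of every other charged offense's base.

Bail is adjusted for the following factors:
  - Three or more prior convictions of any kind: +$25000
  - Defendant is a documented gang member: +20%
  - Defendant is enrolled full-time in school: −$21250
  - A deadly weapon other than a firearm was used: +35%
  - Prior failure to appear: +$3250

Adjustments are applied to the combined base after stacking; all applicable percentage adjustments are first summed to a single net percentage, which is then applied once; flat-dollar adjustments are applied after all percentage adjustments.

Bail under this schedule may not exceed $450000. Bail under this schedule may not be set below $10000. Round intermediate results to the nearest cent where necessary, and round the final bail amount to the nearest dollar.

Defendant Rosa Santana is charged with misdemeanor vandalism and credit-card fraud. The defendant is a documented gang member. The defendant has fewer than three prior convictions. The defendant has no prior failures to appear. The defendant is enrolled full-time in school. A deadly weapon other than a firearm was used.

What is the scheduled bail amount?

$84886

Base amounts from the schedule: misdemeanor vandalism $3900; credit-card fraud $67500.
Stacking rule: highest base plus 25% of each additional charge. Highest is credit-card fraud at $67500. Additional: $3900 × 25% = $975. Combined base = $67500 + $975 = $68475.
Net percentage adjustment: +20% +35% = +55%. $68475 × 1.55 = $106136.25.
Defendant is enrolled full-time in school (−$21250 flat): $106136.25 − $21250 = $84886.25.
$84886.25 is within the $450000 maximum.
$84886.25 is at or above the $10000 minimum.
Rounded to the nearest dollar: $84886.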